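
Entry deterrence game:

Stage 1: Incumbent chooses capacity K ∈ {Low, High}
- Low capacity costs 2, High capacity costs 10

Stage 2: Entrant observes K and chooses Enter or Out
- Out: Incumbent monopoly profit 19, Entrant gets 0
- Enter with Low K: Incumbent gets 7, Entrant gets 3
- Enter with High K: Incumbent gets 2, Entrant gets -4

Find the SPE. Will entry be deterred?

SPE: (High, Enter|Low, Out|High); Entry deterred. Incumbent net profit = 9

Work:
After Low K: Entrant enters (3 > 0)
After High K: Entrant stays out (-4 < 0)
Incumbent: Low → 7−2=5, High → 19−10=9
Incumbent chooses High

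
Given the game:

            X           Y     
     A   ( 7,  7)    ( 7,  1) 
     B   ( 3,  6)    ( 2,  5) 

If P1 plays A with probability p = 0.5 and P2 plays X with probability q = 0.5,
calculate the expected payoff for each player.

E[P1] = 4.75, E[P2] = 4.75

Work:
E[P1] = p·q·π₁(A,X) + p·(1-q)·π₁(A,Y) + (1-p)·q·π₁(B,X) + (1-p)·(1-q)·π₁(B,Y)
= 0.5·0.5·7 + 0.5·0.5·7 + 0.5·0.5·3 + 0.5·0.5·2
= 4.75

E[P2] = 4.75 (similar calculation)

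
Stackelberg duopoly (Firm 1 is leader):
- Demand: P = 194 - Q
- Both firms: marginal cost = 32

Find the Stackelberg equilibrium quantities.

q₁* (leader) = 81.0, q₂* (follower) = 40.5

Work:
Follower's reaction: q₂ = (a - c - q₁)/2
Leader substitutes: π₁ = q₁·(a - q₁ - (a-c-q₁)/2 - c)
FOC: q₁* = (194 - 32)/2 = 81.00
Then: q₂* = (194 - 32 - 81.0)/2 = 40.50
Leader has first-mover advantage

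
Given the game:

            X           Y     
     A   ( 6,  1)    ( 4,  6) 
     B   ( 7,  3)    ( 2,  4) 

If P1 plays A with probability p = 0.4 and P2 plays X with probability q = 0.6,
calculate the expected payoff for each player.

E[P1] = 5.08, E[P2] = 3.24

Work:
E[P1] = p·q·π₁(A,X) + p·(1-q)·π₁(A,Y) + (1-p)·q·π₁(B,X) + (1-p)·(1-q)·π₁(B,Y)
= 0.4·0.6·6 + 0.4·0.4·4 + 0.6·0.6·7 + 0.6·0.4·2
= 5.08

E[P2] = 3.24 (similar calculation)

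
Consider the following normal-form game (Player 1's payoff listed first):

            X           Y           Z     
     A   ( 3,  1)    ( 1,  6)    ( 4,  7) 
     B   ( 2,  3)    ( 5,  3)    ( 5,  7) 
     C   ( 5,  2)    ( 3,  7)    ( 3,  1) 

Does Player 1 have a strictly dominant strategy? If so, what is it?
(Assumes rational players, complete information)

No strictly dominant strategy exists for Player 1

Work:
A strategy strictly dominates another if it gives a strictly higher payoff against every opponent action. Compare each pair of P1's strategies column-by-column:
  A vs B: [3 vs 2, 1 vs 5, 4 vs 5] → A does not strictly dominate B (column Y: 1 ≤ 5)
  A vs C: [3 vs 5, 1 vs 3, 4 vs 3] → A does not strictly dominate C (column X: 3 ≤ 5)
  B vs A: [2 vs 3, 5 vs 1, 5 vs 4] → B does not strictly dominate A (column X: 2 ≤ 3)
  B vs C: [2 vs 5, 5 vs 3, 5 vs 3] → B does not strictly dominate C (column X: 2 ≤ 5)
  C vs A: [5 vs 3, 3 vs 1, 3 vs 4] → C does not strictly dominate A (column Z: 3 ≤ 4)
  C vs B: [5 vs 2, 3 vs 5, 3 vs 5] → C does not strictly dominate B (column Y: 3 ≤ 5)
No single strategy strictly dominates all others → no strictly dominant strategy.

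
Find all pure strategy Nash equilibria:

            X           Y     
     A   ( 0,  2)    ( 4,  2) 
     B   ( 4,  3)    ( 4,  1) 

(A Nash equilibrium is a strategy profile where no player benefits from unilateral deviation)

Nash equilibrium: (A, Y), (B, X)

Work:
Best responses:
  P1 vs X: payoffs [0, 4] → best response B (payoff 4)
  P1 vs Y: payoffs [4, 4] → best response A/B (payoff 4)
  P2 vs A: payoffs [2, 2] → best response X/Y (payoff 2)
  P2 vs B: payoffs [3, 1] → best response X (payoff 3)
Mutual best responses: (A,Y), (B,X) → Nash equilibria.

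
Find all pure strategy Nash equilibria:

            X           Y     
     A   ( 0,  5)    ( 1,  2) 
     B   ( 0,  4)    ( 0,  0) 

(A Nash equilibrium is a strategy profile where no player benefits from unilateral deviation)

Nash equilibrium: (A, X), (B, X)

Work:
Best responses:
  P1 vs X: payoffs [0, 0] → best response A/B (payoff 0)
  P1 vs Y: payoffs [1, 0] → best response A (payoff 1)
  P2 vs A: payoffs [5, 2] → best response X (payoff 5)
  P2 vs B: payoffs [4, 0] → best response X (payoff 4)
Mutual best responses: (A,X), (B,X) → Nash equilibria.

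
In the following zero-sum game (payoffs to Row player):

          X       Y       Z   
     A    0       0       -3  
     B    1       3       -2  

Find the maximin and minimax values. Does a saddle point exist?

Maximin = -2, Minimax = -2, Saddle: True

Work:
Row minimums: [-3, -2] → maximin = -2
Column maximums: [1, 3, -2] → minimax = -2
Saddle point exists! Game value = -2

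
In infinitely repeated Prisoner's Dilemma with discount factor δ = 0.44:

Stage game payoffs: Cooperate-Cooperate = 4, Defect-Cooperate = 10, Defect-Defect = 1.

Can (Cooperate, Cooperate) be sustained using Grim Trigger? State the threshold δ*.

δ* = 0.6667; since δ = 0.44 < 0.6667, cooperation cannot be sustained

Work:
For Grim Trigger:
Cooperate forever: 4/(1-δ)
Defect then punished: 10 + 1·δ/(1-δ)
Need: 4/(1-δ) ≥ 10 + 1·δ/(1-δ)
Solving: δ ≥ (T-R)/(T-P) = (10-4)/(10-1) = 0.6667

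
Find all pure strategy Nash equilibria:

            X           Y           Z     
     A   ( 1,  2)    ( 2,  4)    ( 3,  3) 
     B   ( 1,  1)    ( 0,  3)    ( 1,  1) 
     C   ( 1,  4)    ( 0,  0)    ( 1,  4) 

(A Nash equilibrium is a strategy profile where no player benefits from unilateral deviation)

Nash equilibrium: (A, Y), (C, X)

Work:
Best responses:
  P1 vs X: payoffs [1, 1, 1] → best response A/B/C (payoff 1)
  P1 vs Y: payoffs [2, 0, 0] → best response A (payoff 2)
  P1 vs Z: payoffs [3, 1, 1] → best response A (payoff 3)
  P2 vs A: payoffs [2, 4, 3] → best response Y (payoff 4)
  P2 vs B: payoffs [1, 3, 1] → best response Y (payoff 3)
  P2 vs C: payoffs [4, 0, 4] → best response X/Z (payoff 4)
Mutual best responses: (A,Y), (C,X) → Nash equilibria.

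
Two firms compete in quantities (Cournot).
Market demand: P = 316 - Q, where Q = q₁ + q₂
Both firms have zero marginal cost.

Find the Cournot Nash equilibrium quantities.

q₁* = q₂* = 105.33; P* = 105.33

Work:
Profit: π_i = P·q_i = (a - q_i - q_j)·q_i
FOC: ∂π_i/∂q_i = a - 2q_i - q_j = 0
Reaction function: q_i = (316 - q_j)/2
Symmetry: q* = 316/3 = 105.33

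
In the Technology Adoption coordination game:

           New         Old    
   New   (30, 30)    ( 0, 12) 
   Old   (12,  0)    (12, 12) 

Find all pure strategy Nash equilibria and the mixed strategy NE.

Pure NE: (New, New) and (Old, Old); Mixed NE: p = 0.4, q = 0.4

Work:
Check pure NE:
(New, New): (30, 30) - no unilateral deviation beneficial
(Old, Old): (12, 12) - no unilateral deviation beneficial
Mixed NE: P1 plays New with p = 0.4, P2 plays New with q = 0.4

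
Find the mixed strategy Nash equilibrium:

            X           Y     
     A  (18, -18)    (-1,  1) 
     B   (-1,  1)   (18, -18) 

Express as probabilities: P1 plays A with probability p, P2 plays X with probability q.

p = 0.5, q = 0.5

Work:
Find probabilities that make opponent indifferent:
P2 chooses q to make P1 indifferent between A and B
P1 chooses p to make P2 indifferent between X and Y
Mixed NE: P1 plays (A: 0.5, B: 0.5), P2 plays (X: 0.5, Y: 0.5)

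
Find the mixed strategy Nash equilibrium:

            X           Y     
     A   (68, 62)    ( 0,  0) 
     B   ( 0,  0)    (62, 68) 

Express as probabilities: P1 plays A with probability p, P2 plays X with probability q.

p = 0.5231, q = 0.4769

Work:
Find probabilities that make opponent indifferent:
P2 chooses q to make P1 indifferent between A and B
P1 chooses p to make P2 indifferent between X and Y
Mixed NE: P1 plays (A: 0.5231, B: 0.4769), P2 plays (X: 0.4769, Y: 0.5231)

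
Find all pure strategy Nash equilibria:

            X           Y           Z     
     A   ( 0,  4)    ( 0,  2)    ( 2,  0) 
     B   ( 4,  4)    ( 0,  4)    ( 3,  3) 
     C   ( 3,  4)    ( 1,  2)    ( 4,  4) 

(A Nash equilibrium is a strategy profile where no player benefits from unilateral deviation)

Nash equilibrium: (B, X), (C, Z)

Work:
Best responses:
  P1 vs X: payoffs [0, 4, 3] → best response B (payoff 4)
  P1 vs Y: payoffs [0, 0, 1] → best response C (payoff 1)
  P1 vs Z: payoffs [2, 3, 4] → best response C (payoff 4)
  P2 vs A: payoffs [4, 2, 0] → best response X (payoff 4)
  P2 vs B: payoffs [4, 4, 3] → best response X/Y (payoff 4)
  P2 vs C: payoffs [4, 2, 4] → best response X/Z (payoff 4)
Mutual best responses: (B,X), (C,Z) → Nash equilibria.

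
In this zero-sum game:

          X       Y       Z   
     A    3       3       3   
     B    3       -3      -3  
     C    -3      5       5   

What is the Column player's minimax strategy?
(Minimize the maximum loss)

Column should play X, value = 3

Work:
Column player minimizes Row's maximum payoff:
Column X: max payoff to Row = 3
Column Y: max payoff to Row = 5
Column Z: max payoff to Row = 5
Minimum is 3, achieved by column X.
Minimax strategy: X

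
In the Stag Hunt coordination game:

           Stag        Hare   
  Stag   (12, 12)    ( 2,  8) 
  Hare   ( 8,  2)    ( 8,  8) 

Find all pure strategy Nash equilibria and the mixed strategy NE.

Pure NE: (Stag, Stag) and (Hare, Hare); Mixed NE: p = 0.6, q = 0.6

Work:
Check pure NE:
(Stag, Stag): (12, 12) - no unilateral deviation beneficial
(Hare, Hare): (8, 8) - no unilateral deviation beneficial
Mixed NE: P1 plays Stag with p = 0.6, P2 plays Stag with q = 0.6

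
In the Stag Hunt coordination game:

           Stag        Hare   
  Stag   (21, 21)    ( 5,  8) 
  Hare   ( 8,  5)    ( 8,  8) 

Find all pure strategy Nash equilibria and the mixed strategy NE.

Pure NE: (Stag, Stag) and (Hare, Hare); Mixed NE: p = 0.1875, q = 0.1875

Work:
Check pure NE:
(Stag, Stag): (21, 21) - no unilateral deviation beneficial
(Hare, Hare): (8, 8) - no unilateral deviation beneficial
Mixed NE: P1 plays Stag with p = 0.1875, P2 plays Stag with q = 0.1875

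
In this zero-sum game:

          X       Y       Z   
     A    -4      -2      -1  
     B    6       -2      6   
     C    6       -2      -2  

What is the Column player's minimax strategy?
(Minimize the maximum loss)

Column should play Y, value = -2

Work:
Column player minimizes Row's maximum payoff:
Column X: max payoff to Row = 6
Column Y: max payoff to Row = -2
Column Z: max payoff to Row = 6
Minimum is -2, achieved by column Y.
Minimax strategy: Y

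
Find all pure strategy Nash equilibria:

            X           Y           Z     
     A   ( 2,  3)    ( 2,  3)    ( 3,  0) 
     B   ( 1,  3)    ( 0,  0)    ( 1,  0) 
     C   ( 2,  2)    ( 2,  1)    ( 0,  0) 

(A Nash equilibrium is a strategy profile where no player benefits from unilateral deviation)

Nash equilibrium: (A, X), (A, Y), (C, X)

Work:
Best responses:
  P1 vs X: payoffs [2, 1, 2] → best response A/C (payoff 2)
  P1 vs Y: payoffs [2, 0, 2] → best response A/C (payoff 2)
  P1 vs Z: payoffs [3, 1, 0] → best response A (payoff 3)
  P2 vs A: payoffs [3, 3, 0] → best response X/Y (payoff 3)
  P2 vs B: payoffs [3, 0, 0] → best response X (payoff 3)
  P2 vs C: payoffs [2, 1, 0] → best response X (payoff 2)
Mutual best responses: (A,X), (A,Y), (C,X) → Nash equilibria.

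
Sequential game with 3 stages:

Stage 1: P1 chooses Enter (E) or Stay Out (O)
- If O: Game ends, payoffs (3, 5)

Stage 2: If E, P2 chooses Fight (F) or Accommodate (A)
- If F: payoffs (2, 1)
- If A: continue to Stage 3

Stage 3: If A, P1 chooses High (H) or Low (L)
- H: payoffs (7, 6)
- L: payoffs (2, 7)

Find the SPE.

SPE: (E, A, H); Outcome (7, 6)

Work:
Stage 3: P1 chooses H (7 vs 2)
Stage 2: P2: F->1, A->6 (anticipating H). Choose A
Stage 1: P1: O->3, E->7 (anticipating A, H). Choose E
SPE path: E -> A -> H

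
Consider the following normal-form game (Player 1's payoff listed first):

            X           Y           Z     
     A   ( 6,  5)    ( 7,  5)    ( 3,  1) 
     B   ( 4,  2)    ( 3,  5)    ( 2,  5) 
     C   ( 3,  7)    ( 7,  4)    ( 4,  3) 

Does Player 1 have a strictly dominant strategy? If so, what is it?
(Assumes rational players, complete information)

No strictly dominant strategy exists for Player 1

Work:
A strategy strictly dominates another if it gives a strictly higher payoff against every opponent action. Compare each pair of P1's strategies column-by-column:
  A vs B: [6 vs 4, 7 vs 3, 3 vs 2] → A strictly dominates B
  A vs C: [6 vs 3, 7 vs 7, 3 vs 4] → A does not strictly dominate C (column Y: 7 ≤ 7)
  B vs A: [4 vs 6, 3 vs 7, 2 vs 3] → B does not strictly dominate A (column X: 4 ≤ 6)
  B vs C: [4 vs 3, 3 vs 7, 2 vs 4] → B does not strictly dominate C (column Y: 3 ≤ 7)
  C vs A: [3 vs 6, 7 vs 7, 4 vs 3] → C does not strictly dominate A (column X: 3 ≤ 6)
  C vs B: [3 vs 4, 7 vs 3, 4 vs 2] → C does not strictly dominate B (column X: 3 ≤ 4)
No single strategy strictly dominates all others → no strictly dominant strategy.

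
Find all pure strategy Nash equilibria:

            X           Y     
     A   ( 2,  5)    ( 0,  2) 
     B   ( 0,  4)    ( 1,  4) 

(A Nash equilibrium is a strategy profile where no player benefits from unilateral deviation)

Nash equilibrium: (A, X), (B, Y)

Work:
Best responses:
  P1 vs X: payoffs [2, 0] → best response A (payoff 2)
  P1 vs Y: payoffs [0, 1] → best response B (payoff 1)
  P2 vs A: payoffs [5, 2] → best response X (payoff 5)
  P2 vs B: payoffs [4, 4] → best response X/Y (payoff 4)
Mutual best responses: (A,X), (B,Y) → Nash equilibria.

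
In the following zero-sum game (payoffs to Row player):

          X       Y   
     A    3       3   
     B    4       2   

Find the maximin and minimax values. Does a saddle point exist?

Maximin = 3, Minimax = 3, Saddle: True

Work:
Row minimums: [3, 2] → maximin = 3
Column maximums: [4, 3] → minimax = 3
Saddle point exists! Game value = 3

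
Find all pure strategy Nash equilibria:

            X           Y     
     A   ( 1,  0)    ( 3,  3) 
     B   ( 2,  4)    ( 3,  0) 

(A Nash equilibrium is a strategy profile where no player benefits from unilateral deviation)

Nash equilibrium: (A, Y), (B, X)

Work:
Best responses:
  P1 vs X: payoffs [1, 2] → best response B (payoff 2)
  P1 vs Y: payoffs [3, 3] → best response A/B (payoff 3)
  P2 vs A: payoffs [0, 3] → best response Y (payoff 3)
  P2 vs B: payoffs [4, 0] → best response X (payoff 4)
Mutual best responses: (A,Y), (B,X) → Nash equilibria.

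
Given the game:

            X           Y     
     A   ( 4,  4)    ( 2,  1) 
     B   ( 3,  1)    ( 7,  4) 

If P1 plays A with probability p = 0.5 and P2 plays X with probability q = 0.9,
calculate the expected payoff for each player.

E[P1] = 3.6, E[P2] = 2.5

Work:
E[P1] = p·q·π₁(A,X) + p·(1-q)·π₁(A,Y) + (1-p)·q·π₁(B,X) + (1-p)·(1-q)·π₁(B,Y)
= 0.5·0.9·4 + 0.5·0.1·2 + 0.5·0.9·3 + 0.5·0.1·7
= 3.6

E[P2] = 2.5 (similar calculation)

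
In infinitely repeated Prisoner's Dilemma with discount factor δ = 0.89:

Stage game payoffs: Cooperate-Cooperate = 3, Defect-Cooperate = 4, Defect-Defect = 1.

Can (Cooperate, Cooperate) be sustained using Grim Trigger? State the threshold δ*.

δ* = 0.3333; since δ = 0.89 ≥ 0.3333, cooperation can be sustained

Work:
For Grim Trigger:
Cooperate forever: 3/(1-δ)
Defect then punished: 4 + 1·δ/(1-δ)
Need: 3/(1-δ) ≥ 4 + 1·δ/(1-δ)
Solving: δ ≥ (T-R)/(T-P) = (4-3)/(4-1) = 0.3333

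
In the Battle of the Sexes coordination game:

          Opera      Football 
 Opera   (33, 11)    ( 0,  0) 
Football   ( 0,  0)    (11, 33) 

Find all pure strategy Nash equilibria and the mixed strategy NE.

Pure NE: (Opera, Opera) and (Football, Football); Mixed NE: p = 0.75, q = 0.25

Work:
Check pure NE:
(Opera, Opera): (33, 11) - no unilateral deviation beneficial
(Football, Football): (11, 33) - no unilateral deviation beneficial
Mixed NE: P1 plays Opera with p = 0.75, P2 plays Opera with q = 0.25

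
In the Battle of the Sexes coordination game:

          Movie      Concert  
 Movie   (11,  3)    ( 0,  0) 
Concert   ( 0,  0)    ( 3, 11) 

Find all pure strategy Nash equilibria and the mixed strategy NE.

Pure NE: (Movie, Movie) and (Concert, Concert); Mixed NE: p = 0.7857, q = 0.2143

Work:
Check pure NE:
(Movie, Movie): (11, 3) - no unilateral deviation beneficial
(Concert, Concert): (3, 11) - no unilateral deviation beneficial
Mixed NE: P1 plays Movie with p = 0.7857, P2 plays Movie with q = 0.2143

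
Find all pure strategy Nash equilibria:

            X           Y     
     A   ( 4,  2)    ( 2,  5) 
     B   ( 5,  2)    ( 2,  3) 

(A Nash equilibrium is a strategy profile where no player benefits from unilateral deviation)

Nash equilibrium: (A, Y), (B, Y)

Work:
Best responses:
  P1 vs X: payoffs [4, 5] → best response B (payoff 5)
  P1 vs Y: payoffs [2, 2] → best response A/B (payoff 2)
  P2 vs A: payoffs [2, 5] → best response Y (payoff 5)
  P2 vs B: payoffs [2, 3] → best response Y (payoff 3)
Mutual best responses: (A,Y), (B,Y) → Nash equilibria.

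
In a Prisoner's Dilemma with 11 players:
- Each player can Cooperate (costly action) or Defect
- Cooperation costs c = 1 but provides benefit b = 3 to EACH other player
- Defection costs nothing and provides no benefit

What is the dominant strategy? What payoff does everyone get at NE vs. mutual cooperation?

Dominant: Defect; NE payoff = 0; Coop payoff = 29

Work:
Defect dominates (saves cost c = 1, benefit to others is external)
NE: All defect → everyone gets 0
If all cooperate: each receives (10)×3 - 1 = 29
Social dilemma: 29 > 0 but NE gives 0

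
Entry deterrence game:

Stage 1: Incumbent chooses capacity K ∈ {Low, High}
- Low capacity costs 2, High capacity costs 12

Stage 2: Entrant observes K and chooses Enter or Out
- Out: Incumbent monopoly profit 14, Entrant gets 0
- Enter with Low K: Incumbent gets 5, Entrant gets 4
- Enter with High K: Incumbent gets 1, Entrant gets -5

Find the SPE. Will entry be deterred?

SPE: (Low, Enter|Low, Out|High); Entry not deterred. Incumbent net profit = 3, Entrant gets 4

Work:
After Low K: Entrant enters (4 > 0)
After High K: Entrant stays out (-5 < 0)
Incumbent: Low → 5−2=3, High → 14−12=2
Incumbent chooses Low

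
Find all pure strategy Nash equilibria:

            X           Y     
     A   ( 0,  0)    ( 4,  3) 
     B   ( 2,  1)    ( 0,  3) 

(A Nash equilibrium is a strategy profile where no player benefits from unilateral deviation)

Nash equilibrium: (A, Y)

Work:
Best responses:
  P1 vs X: payoffs [0, 2] → best response B (payoff 2)
  P1 vs Y: payoffs [4, 0] → best response A (payoff 4)
  P2 vs A: payoffs [0, 3] → best response Y (payoff 3)
  P2 vs B: payoffs [1, 3] → best response Y (payoff 3)
Mutual best responses: (A,Y) → Nash equilibria.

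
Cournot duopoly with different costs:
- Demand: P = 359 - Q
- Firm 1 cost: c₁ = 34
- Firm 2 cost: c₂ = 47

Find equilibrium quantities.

q₁* = 112.67, q₂* = 99.67

Work:
Reaction: q₁ = (359 - 34 - q₂)/2
Reaction: q₂ = (359 - 47 - q₁)/2
Solve simultaneously:
q₁* = (359 - 2×34 + 47)/3 = 112.67
q₂* = (359 - 2×47 + 34)/3 = 99.67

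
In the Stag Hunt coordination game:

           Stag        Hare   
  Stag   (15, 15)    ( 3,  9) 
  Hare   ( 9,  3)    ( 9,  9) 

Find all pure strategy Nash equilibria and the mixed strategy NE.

Pure NE: (Stag, Stag) and (Hare, Hare); Mixed NE: p = 0.5, q = 0.5

Work:
Check pure NE:
(Stag, Stag): (15, 15) - no unilateral deviation beneficial
(Hare, Hare): (9, 9) - no unilateral deviation beneficial
Mixed NE: P1 plays Stag with p = 0.5, P2 plays Stag with q = 0.5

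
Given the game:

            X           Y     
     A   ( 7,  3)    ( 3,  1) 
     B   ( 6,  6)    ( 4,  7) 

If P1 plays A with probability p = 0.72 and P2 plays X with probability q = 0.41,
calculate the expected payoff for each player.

E[P1] = 4.6904, E[P2] = 3.1556

Work:
E[P1] = p·q·π₁(A,X) + p·(1-q)·π₁(A,Y) + (1-p)·q·π₁(B,X) + (1-p)·(1-q)·π₁(B,Y)
= 0.72·0.41·7 + 0.72·0.59·3 + 0.28·0.41·6 + 0.28·0.59·4
= 4.6904

E[P2] = 3.1556 (similar calculation)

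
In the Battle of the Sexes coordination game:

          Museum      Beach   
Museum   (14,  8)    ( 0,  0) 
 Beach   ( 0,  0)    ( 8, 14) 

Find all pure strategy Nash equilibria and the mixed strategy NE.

Pure NE: (Museum, Museum) and (Beach, Beach); Mixed NE: p = 0.6364, q = 0.3636

Work:
Check pure NE:
(Museum, Museum): (14, 8) - no unilateral deviation beneficial
(Beach, Beach): (8, 14) - no unilateral deviation beneficial
Mixed NE: P1 plays Museum with p = 0.6364, P2 plays Museum with q = 0.3636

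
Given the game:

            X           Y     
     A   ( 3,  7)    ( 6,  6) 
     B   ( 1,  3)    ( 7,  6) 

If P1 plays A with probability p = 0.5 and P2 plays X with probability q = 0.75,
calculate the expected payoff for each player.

E[P1] = 3.125, E[P2] = 5.25

Work:
E[P1] = p·q·π₁(A,X) + p·(1-q)·π₁(A,Y) + (1-p)·q·π₁(B,X) + (1-p)·(1-q)·π₁(B,Y)
= 0.5·0.75·3 + 0.5·0.25·6 + 0.5·0.75·1 + 0.5·0.25·7
= 3.125

E[P2] = 5.25 (similar calculation)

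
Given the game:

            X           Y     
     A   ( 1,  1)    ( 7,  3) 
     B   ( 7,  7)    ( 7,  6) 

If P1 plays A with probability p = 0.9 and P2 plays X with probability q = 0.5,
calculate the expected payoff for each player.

E[P1] = 4.3, E[P2] = 2.45

Work:
E[P1] = p·q·π₁(A,X) + p·(1-q)·π₁(A,Y) + (1-p)·q·π₁(B,X) + (1-p)·(1-q)·π₁(B,Y)
= 0.9·0.5·1 + 0.9·0.5·7 + 0.1·0.5·7 + 0.1·0.5·7
= 4.3

E[P2] = 2.45 (similar calculation)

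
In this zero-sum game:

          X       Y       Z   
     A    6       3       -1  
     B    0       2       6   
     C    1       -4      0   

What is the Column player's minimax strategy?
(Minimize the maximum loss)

Column should play Y, value = 3

Work:
Column player minimizes Row's maximum payoff:
Column X: max payoff to Row = 6
Column Y: max payoff to Row = 3
Column Z: max payoff to Row = 6
Minimum is 3, achieved by column Y.
Minimax strategy: Y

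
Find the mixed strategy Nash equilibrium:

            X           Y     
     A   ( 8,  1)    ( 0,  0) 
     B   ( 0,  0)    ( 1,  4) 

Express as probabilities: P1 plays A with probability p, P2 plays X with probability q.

p = 0.8, q = 0.1111

Work:
Find probabilities that make opponent indifferent:
P2 chooses q to make P1 indifferent between A and B
P1 chooses p to make P2 indifferent between X and Y
Mixed NE: P1 plays (A: 0.8, B: 0.2), P2 plays (X: 0.1111, Y: 0.8889)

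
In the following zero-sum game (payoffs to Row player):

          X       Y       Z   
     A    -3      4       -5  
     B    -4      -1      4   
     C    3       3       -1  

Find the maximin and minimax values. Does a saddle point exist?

Maximin = -1, Minimax = 3, Saddle: False

Work:
Row minimums: [-5, -4, -1] → maximin = -1
Column maximums: [3, 4, 4] → minimax = 3
No saddle point (maximin ≠ minimax). Mixed strategy needed.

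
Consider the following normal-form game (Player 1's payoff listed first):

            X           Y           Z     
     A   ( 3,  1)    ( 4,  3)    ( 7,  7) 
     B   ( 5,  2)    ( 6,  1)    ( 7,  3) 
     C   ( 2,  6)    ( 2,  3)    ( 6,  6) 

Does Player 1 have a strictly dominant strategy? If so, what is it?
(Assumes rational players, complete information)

No strictly dominant strategy exists for Player 1

Work:
A strategy strictly dominates another if it gives a strictly higher payoff against every opponent action. Compare each pair of P1's strategies column-by-column:
  A vs B: [3 vs 5, 4 vs 6, 7 vs 7] → A does not strictly dominate B (column X: 3 ≤ 5)
  A vs C: [3 vs 2, 4 vs 2, 7 vs 6] → A strictly dominates C
  B vs A: [5 vs 3, 6 vs 4, 7 vs 7] → B does not strictly dominate A (column Z: 7 ≤ 7)
  B vs C: [5 vs 2, 6 vs 2, 7 vs 6] → B strictly dominates C
  C vs A: [2 vs 3, 2 vs 4, 6 vs 7] → C does not strictly dominate A (column X: 2 ≤ 3)
  C vs B: [2 vs 5, 2 vs 6, 6 vs 7] → C does not strictly dominate B (column X: 2 ≤ 5)
No single strategy strictly dominates all others → no strictly dominant strategy.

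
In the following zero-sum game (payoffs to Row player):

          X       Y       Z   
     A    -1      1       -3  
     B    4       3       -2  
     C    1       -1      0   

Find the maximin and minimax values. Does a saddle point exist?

Maximin = -1, Minimax = 0, Saddle: False

Work:
Row minimums: [-3, -2, -1] → maximin = -1
Column maximums: [4, 3, 0] → minimax = 0
No saddle point (maximin ≠ minimax). Mixed strategy needed.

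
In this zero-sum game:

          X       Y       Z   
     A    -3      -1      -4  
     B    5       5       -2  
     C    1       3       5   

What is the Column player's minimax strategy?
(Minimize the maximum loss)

Column should play X or Y or Z (all achieve the minimum), value = 5

Work:
Column player minimizes Row's maximum payoff:
Column X: max payoff to Row = 5
Column Y: max payoff to Row = 5
Column Z: max payoff to Row = 5
Minimum is 5, achieved by columns X, Y, Z (tied).
Each of X or Y or Z is a minimax strategy.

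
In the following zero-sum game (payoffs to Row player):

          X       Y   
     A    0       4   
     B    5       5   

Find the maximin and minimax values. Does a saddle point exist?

Maximin = 5, Minimax = 5, Saddle: True

Work:
Row minimums: [0, 5] → maximin = 5
Column maximums: [5, 5] → minimax = 5
Saddle point exists! Game value = 5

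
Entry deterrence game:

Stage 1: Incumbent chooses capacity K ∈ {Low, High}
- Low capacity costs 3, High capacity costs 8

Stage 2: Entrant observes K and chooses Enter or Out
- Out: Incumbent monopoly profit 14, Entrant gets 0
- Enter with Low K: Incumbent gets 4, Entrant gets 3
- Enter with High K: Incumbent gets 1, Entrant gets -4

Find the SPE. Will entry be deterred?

SPE: (High, Enter|Low, Out|High); Entry deterred. Incumbent net profit = 6

Work:
After Low K: Entrant enters (3 > 0)
After High K: Entrant stays out (-4 < 0)
Incumbent: Low → 4−3=1, High → 14−8=6
Incumbent chooses High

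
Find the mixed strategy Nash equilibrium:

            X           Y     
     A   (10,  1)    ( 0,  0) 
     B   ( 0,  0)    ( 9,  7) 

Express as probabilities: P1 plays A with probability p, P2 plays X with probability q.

p = 0.875, q = 0.4737

Work:
Find probabilities that make opponent indifferent:
P2 chooses q to make P1 indifferent between A and B
P1 chooses p to make P2 indifferent between X and Y
Mixed NE: P1 plays (A: 0.875, B: 0.125), P2 plays (X: 0.4737, Y: 0.5263)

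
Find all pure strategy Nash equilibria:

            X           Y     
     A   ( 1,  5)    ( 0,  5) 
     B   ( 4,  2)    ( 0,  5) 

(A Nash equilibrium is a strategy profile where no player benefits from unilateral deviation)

Nash equilibrium: (A, Y), (B, Y)

Work:
Best responses:
  P1 vs X: payoffs [1, 4] → best response B (payoff 4)
  P1 vs Y: payoffs [0, 0] → best response A/B (payoff 0)
  P2 vs A: payoffs [5, 5] → best response X/Y (payoff 5)
  P2 vs B: payoffs [2, 5] → best response Y (payoff 5)
Mutual best responses: (A,Y), (B,Y) → Nash equilibria.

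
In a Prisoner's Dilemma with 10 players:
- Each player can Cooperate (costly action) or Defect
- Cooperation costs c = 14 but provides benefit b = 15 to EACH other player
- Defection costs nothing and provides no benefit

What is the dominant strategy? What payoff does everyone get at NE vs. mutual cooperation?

Dominant: Defect; NE payoff = 0; Coop payoff = 121

Work:
Defect dominates (saves cost c = 14, benefit to others is external)
NE: All defect → everyone gets 0
If all cooperate: each receives (9)×15 - 14 = 121
Social dilemma: 121 > 0 but NE gives 0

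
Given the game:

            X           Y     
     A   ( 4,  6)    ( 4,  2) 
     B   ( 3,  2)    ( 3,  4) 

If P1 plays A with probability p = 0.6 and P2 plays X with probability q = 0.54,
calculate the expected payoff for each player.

E[P1] = 3.6, E[P2] = 3.664

Work:
E[P1] = p·q·π₁(A,X) + p·(1-q)·π₁(A,Y) + (1-p)·q·π₁(B,X) + (1-p)·(1-q)·π₁(B,Y)
= 0.6·0.54·4 + 0.6·0.46·4 + 0.4·0.54·3 + 0.4·0.46·3
= 3.6

E[P2] = 3.664 (similar calculation)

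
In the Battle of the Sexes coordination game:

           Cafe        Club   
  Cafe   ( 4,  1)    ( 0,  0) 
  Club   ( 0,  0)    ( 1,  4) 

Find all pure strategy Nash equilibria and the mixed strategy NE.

Pure NE: (Cafe, Cafe) and (Club, Club); Mixed NE: p = 0.8, q = 0.2

Work:
Check pure NE:
(Cafe, Cafe): (4, 1) - no unilateral deviation beneficial
(Club, Club): (1, 4) - no unilateral deviation beneficial
Mixed NE: P1 plays Cafe with p = 0.8, P2 plays Cafe with q = 0.2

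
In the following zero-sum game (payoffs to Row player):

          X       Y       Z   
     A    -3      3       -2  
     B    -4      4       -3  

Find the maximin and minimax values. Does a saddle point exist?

Maximin = -3, Minimax = -3, Saddle: True

Work:
Row minimums: [-3, -4] → maximin = -3
Column maximums: [-3, 4, -2] → minimax = -3
Saddle point exists! Game value = -3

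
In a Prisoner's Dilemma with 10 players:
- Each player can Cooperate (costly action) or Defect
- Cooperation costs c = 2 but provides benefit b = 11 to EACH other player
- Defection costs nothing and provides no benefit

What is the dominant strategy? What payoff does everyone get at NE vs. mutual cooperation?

Dominant: Defect; NE payoff = 0; Coop payoff = 97

Work:
Defect dominates (saves cost c = 2, benefit to others is external)
NE: All defect → everyone gets 0
If all cooperate: each receives (9)×11 - 2 = 97
Social dilemma: 97 > 0 but NE gives 0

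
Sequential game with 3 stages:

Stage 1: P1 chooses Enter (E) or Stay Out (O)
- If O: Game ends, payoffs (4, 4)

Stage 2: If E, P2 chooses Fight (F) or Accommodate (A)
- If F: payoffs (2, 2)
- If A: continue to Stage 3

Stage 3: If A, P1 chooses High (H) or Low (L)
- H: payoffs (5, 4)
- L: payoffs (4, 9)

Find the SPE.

SPE: (E, A, H); Outcome (5, 4)

Work:
Stage 3: P1 chooses H (5 vs 4)
Stage 2: P2: F->2, A->4 (anticipating H). Choose A
Stage 1: P1: O->4, E->5 (anticipating A, H). Choose E
SPE path: E -> A -> H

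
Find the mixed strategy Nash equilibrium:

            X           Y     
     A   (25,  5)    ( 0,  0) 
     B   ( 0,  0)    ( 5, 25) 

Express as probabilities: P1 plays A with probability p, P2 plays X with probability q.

p = 0.8333, q = 0.1667

Work:
Find probabilities that make opponent indifferent:
P2 chooses q to make P1 indifferent between A and B
P1 chooses p to make P2 indifferent between X and Y
Mixed NE: P1 plays (A: 0.8333, B: 0.1667), P2 plays (X: 0.1667, Y: 0.8333)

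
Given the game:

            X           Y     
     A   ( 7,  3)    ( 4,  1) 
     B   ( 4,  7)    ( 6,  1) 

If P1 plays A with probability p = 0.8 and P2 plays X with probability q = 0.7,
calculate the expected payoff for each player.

E[P1] = 5.8, E[P2] = 2.96

Work:
E[P1] = p·q·π₁(A,X) + p·(1-q)·π₁(A,Y) + (1-p)·q·π₁(B,X) + (1-p)·(1-q)·π₁(B,Y)
= 0.8·0.7·7 + 0.8·0.3·4 + 0.2·0.7·4 + 0.2·0.3·6
= 5.8

E[P2] = 2.96 (similar calculation)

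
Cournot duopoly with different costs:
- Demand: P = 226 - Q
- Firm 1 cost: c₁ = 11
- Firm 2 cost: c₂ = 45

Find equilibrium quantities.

q₁* = 83.0, q₂* = 49.0

Work:
Reaction: q₁ = (226 - 11 - q₂)/2
Reaction: q₂ = (226 - 45 - q₁)/2
Solve simultaneously:
q₁* = (226 - 2×11 + 45)/3 = 83.0
q₂* = (226 - 2×45 + 11)/3 = 49.0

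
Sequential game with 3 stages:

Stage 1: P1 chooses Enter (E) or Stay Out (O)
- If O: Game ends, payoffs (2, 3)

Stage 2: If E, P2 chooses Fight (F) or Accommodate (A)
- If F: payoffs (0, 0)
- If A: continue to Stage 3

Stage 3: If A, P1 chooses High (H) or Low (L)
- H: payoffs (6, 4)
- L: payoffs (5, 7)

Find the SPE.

SPE: (E, A, H); Outcome (6, 4)

Work:
Stage 3: P1 chooses H (6 vs 5)
Stage 2: P2: F->0, A->4 (anticipating H). Choose A
Stage 1: P1: O->2, E->6 (anticipating A, H). Choose E
SPE path: E -> A -> H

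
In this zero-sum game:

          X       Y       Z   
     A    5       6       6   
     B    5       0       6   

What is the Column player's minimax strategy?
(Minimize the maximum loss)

Column should play X, value = 5

Work:
Column player minimizes Row's maximum payoff:
Column X: max payoff to Row = 5
Column Y: max payoff to Row = 6
Column Z: max payoff to Row = 6
Minimum is 5, achieved by column X.
Minimax strategy: X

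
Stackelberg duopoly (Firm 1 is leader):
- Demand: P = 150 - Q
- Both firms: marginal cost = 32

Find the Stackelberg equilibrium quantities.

q₁* (leader) = 59.0, q₂* (follower) = 29.5

Work:
Follower's reaction: q₂ = (a - c - q₁)/2
Leader substitutes: π₁ = q₁·(a - q₁ - (a-c-q₁)/2 - c)
FOC: q₁* = (150 - 32)/2 = 59.00
Then: q₂* = (150 - 32 - 59.0)/2 = 29.50
Leader has first-mover advantage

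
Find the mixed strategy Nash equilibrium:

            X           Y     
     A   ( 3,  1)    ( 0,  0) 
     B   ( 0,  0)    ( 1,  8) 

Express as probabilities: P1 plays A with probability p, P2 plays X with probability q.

p = 0.8889, q = 0.25

Work:
Find probabilities that make opponent indifferent:
P2 chooses q to make P1 indifferent between A and B
P1 chooses p to make P2 indifferent between X and Y
Mixed NE: P1 plays (A: 0.8889, B: 0.1111), P2 plays (X: 0.25, Y: 0.75)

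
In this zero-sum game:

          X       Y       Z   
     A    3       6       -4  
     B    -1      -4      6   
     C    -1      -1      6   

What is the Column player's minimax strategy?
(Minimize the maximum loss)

Column should play X, value = 3

Work:
Column player minimizes Row's maximum payoff:
Column X: max payoff to Row = 3
Column Y: max payoff to Row = 6
Column Z: max payoff to Row = 6
Minimum is 3, achieved by column X.
Minimax strategy: X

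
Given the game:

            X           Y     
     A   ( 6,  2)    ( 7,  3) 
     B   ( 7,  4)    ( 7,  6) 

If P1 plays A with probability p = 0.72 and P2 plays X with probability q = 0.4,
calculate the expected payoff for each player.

E[P1] = 6.712, E[P2] = 3.328

Work:
E[P1] = p·q·π₁(A,X) + p·(1-q)·π₁(A,Y) + (1-p)·q·π₁(B,X) + (1-p)·(1-q)·π₁(B,Y)
= 0.72·0.4·6 + 0.72·0.6·7 + 0.28·0.4·7 + 0.28·0.6·7
= 6.712

E[P2] = 3.328 (similar calculation)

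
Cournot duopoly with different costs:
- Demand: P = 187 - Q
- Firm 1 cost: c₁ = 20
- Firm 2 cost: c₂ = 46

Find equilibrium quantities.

q₁* = 64.33, q₂* = 38.33

Work:
Reaction: q₁ = (187 - 20 - q₂)/2
Reaction: q₂ = (187 - 46 - q₁)/2
Solve simultaneously:
q₁* = (187 - 2×20 + 46)/3 = 64.33
q₂* = (187 - 2×46 + 20)/3 = 38.33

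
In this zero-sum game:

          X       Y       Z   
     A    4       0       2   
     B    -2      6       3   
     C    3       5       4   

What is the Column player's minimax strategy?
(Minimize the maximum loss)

Column should play X or Z (all achieve the minimum), value = 4

Work:
Column player minimizes Row's maximum payoff:
Column X: max payoff to Row = 4
Column Y: max payoff to Row = 6
Column Z: max payoff to Row = 4
Minimum is 4, achieved by columns X, Z (tied).
Each of X or Z is a minimax strategy.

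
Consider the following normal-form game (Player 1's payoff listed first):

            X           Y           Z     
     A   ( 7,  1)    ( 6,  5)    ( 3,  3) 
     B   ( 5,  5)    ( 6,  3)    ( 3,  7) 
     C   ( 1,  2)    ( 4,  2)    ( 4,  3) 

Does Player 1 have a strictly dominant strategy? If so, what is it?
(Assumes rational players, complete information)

No strictly dominant strategy exists for Player 1

Work:
A strategy strictly dominates another if it gives a strictly higher payoff against every opponent action. Compare each pair of P1's strategies column-by-column:
  A vs B: [7 vs 5, 6 vs 6, 3 vs 3] → A does not strictly dominate B (column Y: 6 ≤ 6)
  A vs C: [7 vs 1, 6 vs 4, 3 vs 4] → A does not strictly dominate C (column Z: 3 ≤ 4)
  B vs A: [5 vs 7, 6 vs 6, 3 vs 3] → B does not strictly dominate A (column X: 5 ≤ 7)
  B vs C: [5 vs 1, 6 vs 4, 3 vs 4] → B does not strictly dominate C (column Z: 3 ≤ 4)
  C vs A: [1 vs 7, 4 vs 6, 4 vs 3] → C does not strictly dominate A (column X: 1 ≤ 7)
  C vs B: [1 vs 5, 4 vs 6, 4 vs 3] → C does not strictly dominate B (column X: 1 ≤ 5)
No single strategy strictly dominates all others → no strictly dominant strategy.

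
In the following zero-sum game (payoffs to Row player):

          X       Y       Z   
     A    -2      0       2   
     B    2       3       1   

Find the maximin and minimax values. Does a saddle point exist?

Maximin = 1, Minimax = 2, Saddle: False

Work:
Row minimums: [-2, 1] → maximin = 1
Column maximums: [2, 3, 2] → minimax = 2
No saddle point (maximin ≠ minimax). Mixed strategy needed.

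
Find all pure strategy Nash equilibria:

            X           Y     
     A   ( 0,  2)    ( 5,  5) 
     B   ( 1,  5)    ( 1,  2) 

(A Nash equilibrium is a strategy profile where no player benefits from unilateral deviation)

Nash equilibrium: (A, Y), (B, X)

Work:
Best responses:
  P1 vs X: payoffs [0, 1] → best response B (payoff 1)
  P1 vs Y: payoffs [5, 1] → best response A (payoff 5)
  P2 vs A: payoffs [2, 5] → best response Y (payoff 5)
  P2 vs B: payoffs [5, 2] → best response X (payoff 5)
Mutual best responses: (A,Y), (B,X) → Nash equilibria.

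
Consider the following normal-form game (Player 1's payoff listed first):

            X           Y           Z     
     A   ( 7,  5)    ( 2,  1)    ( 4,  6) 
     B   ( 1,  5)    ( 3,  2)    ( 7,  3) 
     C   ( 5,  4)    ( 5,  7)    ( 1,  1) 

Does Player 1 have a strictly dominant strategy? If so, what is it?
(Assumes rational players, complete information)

No strictly dominant strategy exists for Player 1

Work:
A strategy strictly dominates another if it gives a strictly higher payoff against every opponent action. Compare each pair of P1's strategies column-by-column:
  A vs B: [7 vs 1, 2 vs 3, 4 vs 7] → A does not strictly dominate B (column Y: 2 ≤ 3)
  A vs C: [7 vs 5, 2 vs 5, 4 vs 1] → A does not strictly dominate C (column Y: 2 ≤ 5)
  B vs A: [1 vs 7, 3 vs 2, 7 vs 4] → B does not strictly dominate A (column X: 1 ≤ 7)
  B vs C: [1 vs 5, 3 vs 5, 7 vs 1] → B does not strictly dominate C (column X: 1 ≤ 5)
  C vs A: [5 vs 7, 5 vs 2, 1 vs 4] → C does not strictly dominate A (column X: 5 ≤ 7)
  C vs B: [5 vs 1, 5 vs 3, 1 vs 7] → C does not strictly dominate B (column Z: 1 ≤ 7)
No single strategy strictly dominates all others → no strictly dominant strategy.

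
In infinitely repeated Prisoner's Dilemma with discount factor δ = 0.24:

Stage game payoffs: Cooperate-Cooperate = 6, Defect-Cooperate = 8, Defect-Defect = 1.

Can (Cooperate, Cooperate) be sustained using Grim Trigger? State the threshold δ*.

δ* = 0.2857; since δ = 0.24 < 0.2857, cooperation cannot be sustained

Work:
For Grim Trigger:
Cooperate forever: 6/(1-δ)
Defect then punished: 8 + 1·δ/(1-δ)
Need: 6/(1-δ) ≥ 8 + 1·δ/(1-δ)
Solving: δ ≥ (T-R)/(T-P) = (8-6)/(8-1) = 0.2857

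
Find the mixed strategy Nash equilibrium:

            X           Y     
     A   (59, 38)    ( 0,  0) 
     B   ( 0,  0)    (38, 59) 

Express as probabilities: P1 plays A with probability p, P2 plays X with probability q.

p = 0.6082, q = 0.3918

Work:
Find probabilities that make opponent indifferent:
P2 chooses q to make P1 indifferent between A and B
P1 chooses p to make P2 indifferent between X and Y
Mixed NE: P1 plays (A: 0.6082, B: 0.3918), P2 plays (X: 0.3918, Y: 0.6082)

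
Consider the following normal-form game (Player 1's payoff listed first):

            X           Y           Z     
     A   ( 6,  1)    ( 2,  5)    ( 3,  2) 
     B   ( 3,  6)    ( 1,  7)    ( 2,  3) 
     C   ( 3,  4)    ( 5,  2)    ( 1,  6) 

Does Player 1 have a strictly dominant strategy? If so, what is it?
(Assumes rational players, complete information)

No strictly dominant strategy exists for Player 1

Work:
A strategy strictly dominates another if it gives a strictly higher payoff against every opponent action. Compare each pair of P1's strategies column-by-column:
  A vs B: [6 vs 3, 2 vs 1, 3 vs 2] → A strictly dominates B
  A vs C: [6 vs 3, 2 vs 5, 3 vs 1] → A does not strictly dominate C (column Y: 2 ≤ 5)
  B vs A: [3 vs 6, 1 vs 2, 2 vs 3] → B does not strictly dominate A (column X: 3 ≤ 6)
  B vs C: [3 vs 3, 1 vs 5, 2 vs 1] → B does not strictly dominate C (column X: 3 ≤ 3)
  C vs A: [3 vs 6, 5 vs 2, 1 vs 3] → C does not strictly dominate A (column X: 3 ≤ 6)
  C vs B: [3 vs 3, 5 vs 1, 1 vs 2] → C does not strictly dominate B (column X: 3 ≤ 3)
No single strategy strictly dominates all others → no strictly dominant strategy.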